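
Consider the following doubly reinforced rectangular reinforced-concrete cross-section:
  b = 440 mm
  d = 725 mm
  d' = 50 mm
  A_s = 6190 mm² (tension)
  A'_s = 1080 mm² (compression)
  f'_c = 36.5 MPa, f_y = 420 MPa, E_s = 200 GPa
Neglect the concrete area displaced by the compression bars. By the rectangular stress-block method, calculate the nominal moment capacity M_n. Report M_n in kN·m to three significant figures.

M_n ≈ 1690 kN·m

Assume both tension and compression steel yield.
Net tension couple steel: A_s − A'_s = 5110 mm².
a = (A_s − A'_s) f_y / (0.85 f'_c b) = 2146200/(0.85 × 36.5 × 440) = 157.22 mm.
c = a/β₁ = 157.22/0.789 = 199.26 mm; ε'_s = 0.003(c − d')/c = 0.0022 ≥ f_y/E_s = 0.0021, so compression steel does yield.
M_n = (A_s − A'_s) f_y (d − a/2) + A'_s f_y (d − d') = [2146200 × (725 − 78.61) + 453600 × (725 − 50)] × 10⁻⁶ = 1387.28 + 306.18 = 1693.46 kN·m.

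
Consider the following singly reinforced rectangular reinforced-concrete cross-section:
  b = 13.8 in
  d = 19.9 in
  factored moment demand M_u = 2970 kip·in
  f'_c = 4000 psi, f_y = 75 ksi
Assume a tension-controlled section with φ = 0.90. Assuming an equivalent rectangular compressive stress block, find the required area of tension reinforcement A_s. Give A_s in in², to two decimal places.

M_n = M_u/φ = 2970/0.90 = 3300 kip·in.
From M_n = 0.85 f'_c a b (d − a/2):
a = d − √(d² − 2M_n/(0.85 f'_c b)) = 19.9 − √(19.9² − 2 × 3300/(0.85 × 4 × 13.8)) = 3.920 in.
A_s = 0.85 f'_c a b / f_y = 0.85 × 4 × 3.920 × 13.8 / 75 = 2.452 in².

A_s ≈ 2.45 in²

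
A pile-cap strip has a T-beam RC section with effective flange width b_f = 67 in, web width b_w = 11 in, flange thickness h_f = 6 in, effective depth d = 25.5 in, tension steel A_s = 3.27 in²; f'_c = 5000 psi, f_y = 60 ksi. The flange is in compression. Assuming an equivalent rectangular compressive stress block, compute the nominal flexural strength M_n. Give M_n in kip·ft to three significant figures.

Tension: T = A_s f_y = 3.27 × 60 = 196.2 kips.
Try a within the flange: a = T/(0.85 f'_c b_f) = 196.2/(0.85 × 5 × 67) = 0.689 in.
Since a = 0.689 ≤ h_f = 6 in, the stress block lies entirely in the flange; analyse as a rectangular beam of width b_f.
M_n = T(d − a/2) = 196.2 × (25.5 − 0.3445) = 4935.5 kip·in.
M_n = 4935.5/12 = 411.29 kip·ft.

M_n ≈ 411 kip·ft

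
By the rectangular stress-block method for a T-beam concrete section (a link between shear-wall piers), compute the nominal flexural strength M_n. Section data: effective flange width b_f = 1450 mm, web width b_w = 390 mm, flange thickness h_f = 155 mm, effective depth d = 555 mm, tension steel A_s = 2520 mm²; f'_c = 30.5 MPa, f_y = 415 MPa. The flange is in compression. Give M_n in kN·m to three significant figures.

Tension: T = A_s f_y = 2520 × 415 = 1045800 N.
Try a within the flange: a = T/(0.85 f'_c b_f) = 1045800/(0.85 × 30.5 × 1450) = 27.82 mm.
Since a = 27.82 ≤ h_f = 155 mm, the stress block lies entirely in the flange; analyse as a rectangular beam of width b_f.
M_n = T(d − a/2) = 1045800 × (555 − 13.91) = 565.87 × 10⁶ N·mm.
M_n = 565.87 kN·m.

M_n ≈ 566 kN·m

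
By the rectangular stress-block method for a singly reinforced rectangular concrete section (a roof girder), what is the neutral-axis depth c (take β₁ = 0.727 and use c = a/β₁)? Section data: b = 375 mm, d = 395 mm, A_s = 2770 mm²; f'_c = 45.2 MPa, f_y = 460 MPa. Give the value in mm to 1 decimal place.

c ≈ 121.7 mm

T = A_s f_y = 2770 × 460 = 1274200 N = 1274.2 kN.
Setting C = 0.85 f'_c a b equal to T: a = 1274200/(0.85 × 45.2 × 375) = 88.440 mm.
With β₁ = 0.727, c = a/β₁ = 88.440/0.727 = 121.7 mm.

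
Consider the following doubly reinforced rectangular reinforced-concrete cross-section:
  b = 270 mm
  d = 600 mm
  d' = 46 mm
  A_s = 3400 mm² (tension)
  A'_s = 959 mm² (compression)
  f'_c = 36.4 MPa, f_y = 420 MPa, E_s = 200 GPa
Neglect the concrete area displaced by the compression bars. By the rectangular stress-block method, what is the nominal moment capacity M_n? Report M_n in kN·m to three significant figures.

Assume both tension and compression steel yield.
Net tension couple steel: A_s − A'_s = 2441 mm².
a = (A_s − A'_s) f_y / (0.85 f'_c b) = 1025220/(0.85 × 36.4 × 270) = 122.72 mm.
c = a/β₁ = 122.72/0.79 = 155.34 mm; ε'_s = 0.003(c − d')/c = 0.0021 ≥ f_y/E_s = 0.0021, so compression steel does yield.
M_n = (A_s − A'_s) f_y (d − a/2) + A'_s f_y (d − d') = [1025220 × (600 − 61.36) + 402780 × (600 − 46)] × 10⁻⁶ = 552.22 + 223.14 = 775.36 kN·m.

M_n ≈ 775 kN·m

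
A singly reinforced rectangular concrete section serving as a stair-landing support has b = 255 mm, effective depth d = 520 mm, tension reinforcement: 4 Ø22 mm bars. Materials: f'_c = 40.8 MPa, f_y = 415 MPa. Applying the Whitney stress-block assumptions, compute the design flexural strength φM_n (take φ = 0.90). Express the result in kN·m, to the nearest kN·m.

φM_n ≈ 275 kN·m

A_s = 4 × 380 = 1520 mm².
T = A_s f_y = 1520 × 415 = 630800 N = 630.8 kN.
From C = T: a = T/(0.85 f'_c b) = 630800/(0.85 × 40.8 × 255) = 71.33 mm.
M_n = T(d − a/2) = 630.8 kN × (520 − 35.665) mm = 305.52 kN·m.
φM_n = 0.90 × 305.52 = 274.97 kN·m.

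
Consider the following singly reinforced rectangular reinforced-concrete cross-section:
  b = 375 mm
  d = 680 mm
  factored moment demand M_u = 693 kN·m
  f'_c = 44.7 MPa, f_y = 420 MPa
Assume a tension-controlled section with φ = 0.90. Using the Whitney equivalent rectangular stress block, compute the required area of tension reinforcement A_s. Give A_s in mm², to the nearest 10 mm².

A_s ≈ 2880 mm²

M_n = M_u/φ = 693/0.90 = 770 kN·m.
With M_n = 0.85 f'_c a b (d − a/2), solve the quadratic for a:
a = d − √(d² − 2M_n/(0.85 f'_c b)) = 680 − √(680² − 2 × 770×10⁶/(0.85 × 44.7 × 375)) = 84.76 mm.
A_s = 0.85 f'_c a b / f_y = 0.85 × 44.7 × 84.76 × 375 / 420 = 2875.4 mm².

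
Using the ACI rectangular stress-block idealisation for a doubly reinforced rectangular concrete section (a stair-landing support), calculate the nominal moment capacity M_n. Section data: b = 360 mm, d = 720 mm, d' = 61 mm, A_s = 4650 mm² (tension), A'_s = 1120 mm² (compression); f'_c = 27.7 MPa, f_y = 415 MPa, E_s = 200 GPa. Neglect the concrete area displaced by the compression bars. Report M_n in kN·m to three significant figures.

Assume both tension and compression steel yield.
Net tension couple steel: A_s − A'_s = 3530 mm².
a = (A_s − A'_s) f_y / (0.85 f'_c b) = 1464950/(0.85 × 27.7 × 360) = 172.83 mm.
c = a/β₁ = 172.83/0.85 = 203.33 mm; ε'_s = 0.003(c − d')/c = 0.0021 ≥ f_y/E_s = 0.0021, so compression steel does yield.
M_n = (A_s − A'_s) f_y (d − a/2) + A'_s f_y (d − d') = [1464950 × (720 − 86.415) + 464800 × (720 − 61)] × 10⁻⁶ = 928.17 + 306.30 = 1234.47 kN·m.

M_n ≈ 1230 kN·m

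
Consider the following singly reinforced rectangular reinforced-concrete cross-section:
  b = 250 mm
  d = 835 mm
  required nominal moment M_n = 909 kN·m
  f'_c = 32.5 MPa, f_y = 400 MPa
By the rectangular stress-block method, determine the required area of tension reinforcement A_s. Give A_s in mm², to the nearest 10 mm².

With M_n = 0.85 f'_c a b (d − a/2), solve the quadratic for a:
a = d − √(d² − 2M_n/(0.85 f'_c b)) = 835 − √(835² − 2 × 909×10⁶/(0.85 × 32.5 × 250)) = 176.22 mm.
A_s = 0.85 f'_c a b / f_y = 0.85 × 32.5 × 176.22 × 250 / 400 = 3042.5 mm².

A_s ≈ 3040 mm²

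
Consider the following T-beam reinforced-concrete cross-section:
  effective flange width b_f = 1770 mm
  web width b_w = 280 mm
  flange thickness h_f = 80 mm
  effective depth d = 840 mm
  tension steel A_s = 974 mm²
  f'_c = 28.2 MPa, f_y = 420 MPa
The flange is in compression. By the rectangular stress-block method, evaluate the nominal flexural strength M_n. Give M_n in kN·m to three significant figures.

M_n ≈ 342 kN·m

Tension: T = A_s f_y = 974 × 420 = 409080 N.
Try a within the flange: a = T/(0.85 f'_c b_f) = 409080/(0.85 × 28.2 × 1770) = 9.64 mm.
Since a = 9.64 ≤ h_f = 80 mm, the stress block lies entirely in the flange; analyse as a rectangular beam of width b_f.
M_n = T(d − a/2) = 409080 × (840 − 4.82) = 341.66 × 10⁶ N·mm.
M_n = 341.66 kN·m.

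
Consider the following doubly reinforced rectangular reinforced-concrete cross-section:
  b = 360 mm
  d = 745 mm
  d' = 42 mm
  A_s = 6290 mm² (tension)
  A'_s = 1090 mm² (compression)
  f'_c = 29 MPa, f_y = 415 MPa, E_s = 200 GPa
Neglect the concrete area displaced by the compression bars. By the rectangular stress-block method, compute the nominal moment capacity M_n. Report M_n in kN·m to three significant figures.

M_n ≈ 1660 kN·m

Assume both tension and compression steel yield.
Net tension couple steel: A_s − A'_s = 5200 mm².
a = (A_s − A'_s) f_y / (0.85 f'_c b) = 2158000/(0.85 × 29 × 360) = 243.18 mm.
c = a/β₁ = 243.18/0.843 = 288.47 mm; ε'_s = 0.003(c − d')/c = 0.0026 ≥ f_y/E_s = 0.0021, so compression steel does yield.
M_n = (A_s − A'_s) f_y (d − a/2) + A'_s f_y (d − d') = [2158000 × (745 − 121.59) + 452350 × (745 − 42)] × 10⁻⁶ = 1345.32 + 318.00 = 1663.32 kN·m.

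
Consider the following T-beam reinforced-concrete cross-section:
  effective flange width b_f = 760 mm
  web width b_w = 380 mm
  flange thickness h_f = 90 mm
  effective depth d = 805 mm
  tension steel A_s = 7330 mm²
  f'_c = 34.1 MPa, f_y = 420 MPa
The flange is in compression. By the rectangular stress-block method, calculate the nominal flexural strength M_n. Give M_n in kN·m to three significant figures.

Tension: T = A_s f_y = 7330 × 420 = 3078600 N.
Try a within the flange: a = T/(0.85 f'_c b_f) = 3078600/(0.85 × 34.1 × 760) = 139.75 mm.
a = 139.75 > h_f = 90 mm: the block extends into the web. Split into flange-overhang and web parts.
C_f = 0.85 f'_c (b_f − b_w) h_f = 0.85 × 34.1 × (760 − 380) × 90 = 991287 N.
Remaining web compression depth: a_w = (T − C_f)/(0.85 f'_c b_w) = (3078600 − 991287)/(0.85 × 34.1 × 380) = 189.51 mm.
M_n = C_f(d − h_f/2) + (T − C_f)(d − a_w/2) = 991287 × (805 − 45) + 2087313 × (805 − 94.755) = 753.38 + 1482.50 = 2235.88 × 10⁶ N·mm.
M_n = 2235.88 kN·m.

M_n ≈ 2240 kN·m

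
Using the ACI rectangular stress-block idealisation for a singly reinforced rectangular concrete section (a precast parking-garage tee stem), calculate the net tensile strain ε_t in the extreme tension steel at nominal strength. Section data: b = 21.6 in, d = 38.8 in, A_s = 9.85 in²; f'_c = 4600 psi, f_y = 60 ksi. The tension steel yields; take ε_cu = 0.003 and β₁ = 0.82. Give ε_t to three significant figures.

ε_t ≈ 0.0106

a = A_s f_y/(0.85 f'_c b) = 6.998 in.
β₁ = 0.82, so c = a/β₁ = 6.998/0.82 = 8.534 in.
From the linear strain diagram with ε_cu = 0.003: ε_t = 0.003 (d − c)/c = 0.003 × (38.8 − 8.534)/8.534 = 0.0106.
Since ε_t ≥ 0.005, the section is tension-controlled.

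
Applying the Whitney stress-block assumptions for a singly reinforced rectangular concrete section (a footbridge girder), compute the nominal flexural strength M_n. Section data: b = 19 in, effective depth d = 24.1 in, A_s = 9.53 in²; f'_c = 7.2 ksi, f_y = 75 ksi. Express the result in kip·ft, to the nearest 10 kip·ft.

M_n ≈ 1250 kip·ft

T = A_s f_y = 9.53 × 75 = 714.75 kips.
a = T/(0.85 f'_c b) = 714.75/(0.85 × 7.2 × 19) = 6.147 in.
M_n = T(d − a/2) = 714.75 × (24.1 − 3.0735) = 15028.7 kip·in = 15028.7/12 = 1252.39 kip·ft.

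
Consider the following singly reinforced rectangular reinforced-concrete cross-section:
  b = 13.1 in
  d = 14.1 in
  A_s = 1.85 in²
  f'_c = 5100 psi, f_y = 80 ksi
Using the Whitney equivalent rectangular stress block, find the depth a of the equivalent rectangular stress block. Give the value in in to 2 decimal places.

a ≈ 2.61 in

T = A_s f_y = 1.85 × 80 = 148 kips.
a = T/(0.85 f'_c b) = 148/(0.85 × 5.1 × 13.1) = 2.61 in.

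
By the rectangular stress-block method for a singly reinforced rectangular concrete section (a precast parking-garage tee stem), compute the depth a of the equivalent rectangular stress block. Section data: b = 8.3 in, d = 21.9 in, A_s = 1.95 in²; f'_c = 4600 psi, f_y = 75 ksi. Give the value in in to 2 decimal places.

a ≈ 4.51 in

T = A_s f_y = 1.95 × 75 = 146.25 kips.
a = T/(0.85 f'_c b) = 146.25/(0.85 × 4.6 × 8.3) = 4.51 in.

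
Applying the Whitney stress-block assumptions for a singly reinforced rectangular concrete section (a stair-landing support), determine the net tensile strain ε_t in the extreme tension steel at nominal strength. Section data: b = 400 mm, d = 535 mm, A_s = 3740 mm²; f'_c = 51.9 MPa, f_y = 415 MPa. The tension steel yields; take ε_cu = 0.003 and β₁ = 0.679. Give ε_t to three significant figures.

a = A_s f_y/(0.85 f'_c b) = 87.96 mm.
β₁ = 0.679, so c = a/β₁ = 87.96/0.679 = 129.54 mm.
From the linear strain diagram with ε_cu = 0.003: ε_t = 0.003 (d − c)/c = 0.003 × (535 − 129.54)/129.54 = 0.00939.
Since ε_t ≥ 0.005, the section is tension-controlled.

ε_t ≈ 0.00939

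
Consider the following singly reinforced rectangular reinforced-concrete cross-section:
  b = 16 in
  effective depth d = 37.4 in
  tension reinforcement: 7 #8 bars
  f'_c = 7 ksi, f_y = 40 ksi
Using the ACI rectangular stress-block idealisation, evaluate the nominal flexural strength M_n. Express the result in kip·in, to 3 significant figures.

M_n ≈ 8020 kip·in

A_s = 7 × 0.79 = 5.53 in².
T = A_s f_y = 5.53 × 40 = 221.2 kips.
a = T/(0.85 f'_c b) = 221.2/(0.85 × 7 × 16) = 2.324 in.
M_n = T(d − a/2) = 221.2 × (37.4 − 1.162) = 8015.8 kip·in.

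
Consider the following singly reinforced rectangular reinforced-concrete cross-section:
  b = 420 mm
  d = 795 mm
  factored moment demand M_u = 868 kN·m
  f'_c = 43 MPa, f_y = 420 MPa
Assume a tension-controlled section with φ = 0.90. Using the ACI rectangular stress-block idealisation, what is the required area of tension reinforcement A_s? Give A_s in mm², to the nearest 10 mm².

A_s ≈ 3050 mm²

M_n = M_u/φ = 868/0.90 = 964.444 kN·m.
With M_n = 0.85 f'_c a b (d − a/2), solve the quadratic for a:
a = d − √(d² − 2M_n/(0.85 f'_c b)) = 795 − √(795² − 2 × 964.444×10⁶/(0.85 × 43 × 420)) = 83.40 mm.
A_s = 0.85 f'_c a b / f_y = 0.85 × 43 × 83.40 × 420 / 420 = 3048.3 mm².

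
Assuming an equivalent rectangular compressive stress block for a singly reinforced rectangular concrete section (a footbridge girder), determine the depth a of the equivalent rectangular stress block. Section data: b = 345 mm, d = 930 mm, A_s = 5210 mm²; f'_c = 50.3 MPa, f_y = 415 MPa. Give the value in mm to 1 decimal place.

a ≈ 146.6 mm

T = A_s f_y = 5210 × 415 = 2162150 N = 2162.15 kN.
Setting C = 0.85 f'_c a b equal to T: a = 2162150/(0.85 × 50.3 × 345) = 146.6 mm.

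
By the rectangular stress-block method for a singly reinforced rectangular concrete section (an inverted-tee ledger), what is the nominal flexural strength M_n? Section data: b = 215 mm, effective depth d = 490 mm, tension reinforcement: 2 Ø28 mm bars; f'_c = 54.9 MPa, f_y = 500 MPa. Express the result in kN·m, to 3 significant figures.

M_n ≈ 283 kN·m

A_s = 2 × 616 = 1232 mm².
T = A_s f_y = 1232 × 500 = 616000 N = 616 kN.
From C = T: a = T/(0.85 f'_c b) = 616000/(0.85 × 54.9 × 215) = 61.40 mm.
M_n = T(d − a/2) = 616 kN × (490 − 30.7) mm = 282.93 kN·m.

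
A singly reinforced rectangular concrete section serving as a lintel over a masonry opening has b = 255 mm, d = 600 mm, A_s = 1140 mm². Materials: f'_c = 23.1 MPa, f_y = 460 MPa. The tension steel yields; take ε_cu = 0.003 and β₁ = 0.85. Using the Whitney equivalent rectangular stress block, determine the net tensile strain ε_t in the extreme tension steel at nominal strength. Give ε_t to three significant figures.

a = A_s f_y/(0.85 f'_c b) = 104.73 mm.
β₁ = 0.85, so c = a/β₁ = 104.73/0.85 = 123.21 mm.
From the linear strain diagram with ε_cu = 0.003: ε_t = 0.003 (d − c)/c = 0.003 × (600 − 123.21)/123.21 = 0.0116.
Since ε_t ≥ 0.005, the section is tension-controlled.

ε_t ≈ 0.0116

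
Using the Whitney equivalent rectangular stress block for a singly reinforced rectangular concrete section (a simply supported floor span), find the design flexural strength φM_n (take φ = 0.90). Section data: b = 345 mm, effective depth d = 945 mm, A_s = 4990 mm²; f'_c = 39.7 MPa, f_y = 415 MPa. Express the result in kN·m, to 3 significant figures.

T = A_s f_y = 4990 × 415 = 2070850 N = 2070.85 kN.
From C = T: a = T/(0.85 f'_c b) = 2070850/(0.85 × 39.7 × 345) = 177.88 mm.
M_n = T(d − a/2) = 2070.85 kN × (945 − 88.94) mm = 1772.77 kN·m.
φM_n = 0.90 × 1772.77 = 1595.49 kN·m.

φM_n ≈ 1600 kN·m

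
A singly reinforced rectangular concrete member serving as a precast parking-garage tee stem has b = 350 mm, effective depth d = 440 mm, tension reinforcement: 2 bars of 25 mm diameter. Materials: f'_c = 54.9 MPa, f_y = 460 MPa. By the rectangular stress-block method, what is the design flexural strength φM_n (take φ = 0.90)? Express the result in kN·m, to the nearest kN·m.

A_s = 2 × 491 = 982 mm².
T = A_s f_y = 982 × 460 = 451720 N = 451.72 kN.
From C = T: a = T/(0.85 f'_c b) = 451720/(0.85 × 54.9 × 350) = 27.66 mm.
M_n = T(d − a/2) = 451.72 kN × (440 − 13.83) mm = 192.51 kN·m.
φM_n = 0.90 × 192.51 = 173.26 kN·m.

φM_n ≈ 173 kN·m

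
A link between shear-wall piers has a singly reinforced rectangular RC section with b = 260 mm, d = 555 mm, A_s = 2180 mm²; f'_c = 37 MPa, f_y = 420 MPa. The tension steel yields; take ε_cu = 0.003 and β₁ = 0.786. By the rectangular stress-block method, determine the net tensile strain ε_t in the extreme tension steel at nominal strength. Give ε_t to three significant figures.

ε_t ≈ 0.00869

a = A_s f_y/(0.85 f'_c b) = 111.97 mm.
β₁ = 0.786, so c = a/β₁ = 111.97/0.786 = 142.46 mm.
From the linear strain diagram with ε_cu = 0.003: ε_t = 0.003 (d − c)/c = 0.003 × (555 − 142.46)/142.46 = 0.00869.
Since ε_t ≥ 0.005, the section is tension-controlled.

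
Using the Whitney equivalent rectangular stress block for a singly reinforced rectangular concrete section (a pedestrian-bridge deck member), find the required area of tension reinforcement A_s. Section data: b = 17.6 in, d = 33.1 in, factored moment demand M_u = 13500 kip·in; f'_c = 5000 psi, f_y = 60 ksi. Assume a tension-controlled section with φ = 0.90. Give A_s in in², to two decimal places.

A_s ≈ 8.41 in²

M_n = M_u/φ = 13500/0.90 = 15000 kip·in.
From M_n = 0.85 f'_c a b (d − a/2):
a = d − √(d² − 2M_n/(0.85 f'_c b)) = 33.1 − √(33.1² − 2 × 15000/(0.85 × 5 × 17.6)) = 6.746 in.
A_s = 0.85 f'_c a b / f_y = 0.85 × 5 × 6.746 × 17.6 / 60 = 8.410 in².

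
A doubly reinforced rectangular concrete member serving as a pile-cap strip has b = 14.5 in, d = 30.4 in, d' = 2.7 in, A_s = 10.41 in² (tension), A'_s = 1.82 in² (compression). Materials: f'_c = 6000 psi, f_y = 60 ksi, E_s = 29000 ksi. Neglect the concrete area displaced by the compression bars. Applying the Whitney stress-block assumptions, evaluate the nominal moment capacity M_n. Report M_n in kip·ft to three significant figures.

Assume both steels yield.
a = (A_s − A'_s) f_y/(0.85 f'_c b) = (10.41 − 1.82) × 60/(0.85 × 6 × 14.5) = 6.970 in.
c = a/β₁ = 6.970/0.75 = 9.293 in; ε'_s = 0.003(c − d')/c = 0.0021 ≥ ε_y = 0.0021, so the compression steel yields.
M_n = (A_s − A'_s) f_y (d − a/2) + A'_s f_y (d − d') = 515.4 × (30.4 − 3.485) + 109.2 × (30.4 − 2.7) = 13872.0 + 3024.8 = 16896.8 kip·in = 16896.8/12 = 1408.07 kip·ft.

M_n ≈ 1410 kip·ft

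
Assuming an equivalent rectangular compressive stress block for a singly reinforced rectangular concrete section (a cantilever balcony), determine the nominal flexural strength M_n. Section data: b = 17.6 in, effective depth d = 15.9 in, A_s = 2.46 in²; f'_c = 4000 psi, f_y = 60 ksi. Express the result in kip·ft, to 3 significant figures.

M_n ≈ 180 kip·ft

T = A_s f_y = 2.46 × 60 = 147.6 kips.
a = T/(0.85 f'_c b) = 147.6/(0.85 × 4 × 17.6) = 2.467 in.
M_n = T(d − a/2) = 147.6 × (15.9 − 1.2335) = 2164.8 kip·in = 2164.8/12 = 180.40 kip·ft.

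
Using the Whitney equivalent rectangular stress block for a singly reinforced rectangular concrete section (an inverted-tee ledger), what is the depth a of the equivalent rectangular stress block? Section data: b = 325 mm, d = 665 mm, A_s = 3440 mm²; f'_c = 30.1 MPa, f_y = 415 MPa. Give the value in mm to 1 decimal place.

a ≈ 171.7 mm

T = A_s f_y = 3440 × 415 = 1427600 N = 1427.6 kN.
Setting C = 0.85 f'_c a b equal to T: a = 1427600/(0.85 × 30.1 × 325) = 171.7 mm.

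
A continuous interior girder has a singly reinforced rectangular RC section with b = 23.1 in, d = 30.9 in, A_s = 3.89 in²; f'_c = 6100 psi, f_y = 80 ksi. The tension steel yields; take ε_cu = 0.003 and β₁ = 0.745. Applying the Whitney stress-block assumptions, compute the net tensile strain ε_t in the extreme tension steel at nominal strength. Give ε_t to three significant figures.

ε_t ≈ 0.0236

a = A_s f_y/(0.85 f'_c b) = 2.598 in.
β₁ = 0.745, so c = a/β₁ = 2.598/0.745 = 3.487 in.
From the linear strain diagram with ε_cu = 0.003: ε_t = 0.003 (d − c)/c = 0.003 × (30.9 − 3.487)/3.487 = 0.0236.
Since ε_t ≥ 0.005, the section is tension-controlled.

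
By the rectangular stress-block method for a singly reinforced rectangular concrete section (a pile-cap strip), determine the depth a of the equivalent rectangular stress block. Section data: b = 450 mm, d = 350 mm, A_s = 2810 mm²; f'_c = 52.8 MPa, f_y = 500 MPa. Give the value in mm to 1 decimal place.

T = A_s f_y = 2810 × 500 = 1405000 N = 1405 kN.
Setting C = 0.85 f'_c a b equal to T: a = 1405000/(0.85 × 52.8 × 450) = 69.6 mm.

a ≈ 69.6 mm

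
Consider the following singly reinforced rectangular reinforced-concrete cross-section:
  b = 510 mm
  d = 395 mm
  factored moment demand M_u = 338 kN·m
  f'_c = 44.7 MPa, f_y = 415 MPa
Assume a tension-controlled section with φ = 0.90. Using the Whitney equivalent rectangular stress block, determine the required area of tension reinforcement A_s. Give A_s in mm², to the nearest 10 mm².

M_n = M_u/φ = 338/0.90 = 375.556 kN·m.
With M_n = 0.85 f'_c a b (d − a/2), solve the quadratic for a:
a = d − √(d² − 2M_n/(0.85 f'_c b)) = 395 − √(395² − 2 × 375.556×10⁶/(0.85 × 44.7 × 510)) = 52.56 mm.
A_s = 0.85 f'_c a b / f_y = 0.85 × 44.7 × 52.56 × 510 / 415 = 2454.2 mm².

A_s ≈ 2450 mm²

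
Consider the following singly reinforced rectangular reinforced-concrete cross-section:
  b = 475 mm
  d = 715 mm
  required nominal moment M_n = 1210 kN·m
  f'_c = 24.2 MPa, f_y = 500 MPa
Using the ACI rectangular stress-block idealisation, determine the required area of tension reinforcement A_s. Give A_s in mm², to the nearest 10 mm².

A_s ≈ 3940 mm²

With M_n = 0.85 f'_c a b (d − a/2), solve the quadratic for a:
a = d − √(d² − 2M_n/(0.85 f'_c b)) = 715 − √(715² − 2 × 1210×10⁶/(0.85 × 24.2 × 475)) = 201.63 mm.
A_s = 0.85 f'_c a b / f_y = 0.85 × 24.2 × 201.63 × 475 / 500 = 3940.2 mm².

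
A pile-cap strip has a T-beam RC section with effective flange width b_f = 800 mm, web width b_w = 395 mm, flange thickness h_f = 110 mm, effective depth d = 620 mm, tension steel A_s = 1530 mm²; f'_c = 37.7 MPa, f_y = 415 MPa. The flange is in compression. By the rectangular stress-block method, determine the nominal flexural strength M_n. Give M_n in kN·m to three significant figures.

Tension: T = A_s f_y = 1530 × 415 = 634950 N.
Try a within the flange: a = T/(0.85 f'_c b_f) = 634950/(0.85 × 37.7 × 800) = 24.77 mm.
Since a = 24.77 ≤ h_f = 110 mm, the stress block lies entirely in the flange; analyse as a rectangular beam of width b_f.
M_n = T(d − a/2) = 634950 × (620 − 12.385) = 385.81 × 10⁶ N·mm.
M_n = 385.81 kN·m.

M_n ≈ 386 kN·m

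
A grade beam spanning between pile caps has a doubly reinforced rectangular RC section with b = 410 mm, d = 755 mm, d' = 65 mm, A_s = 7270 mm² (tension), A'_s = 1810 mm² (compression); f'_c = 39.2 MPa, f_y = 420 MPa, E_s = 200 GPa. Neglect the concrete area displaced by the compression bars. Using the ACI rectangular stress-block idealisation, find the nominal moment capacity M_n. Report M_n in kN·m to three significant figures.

M_n ≈ 2060 kN·m

Assume both tension and compression steel yield.
Net tension couple steel: A_s − A'_s = 5460 mm².
a = (A_s − A'_s) f_y / (0.85 f'_c b) = 2293200/(0.85 × 39.2 × 410) = 167.86 mm.
c = a/β₁ = 167.86/0.77 = 218.00 mm; ε'_s = 0.003(c − d')/c = 0.0021 ≥ f_y/E_s = 0.0021, so compression steel does yield.
M_n = (A_s − A'_s) f_y (d − a/2) + A'_s f_y (d − d') = [2293200 × (755 − 83.93) + 760200 × (755 − 65)] × 10⁻⁶ = 1538.90 + 524.54 = 2063.44 kN·m.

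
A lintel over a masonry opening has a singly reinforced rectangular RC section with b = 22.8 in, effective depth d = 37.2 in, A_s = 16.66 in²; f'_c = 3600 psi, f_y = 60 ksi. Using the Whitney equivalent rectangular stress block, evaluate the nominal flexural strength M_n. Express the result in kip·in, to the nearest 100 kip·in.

T = A_s f_y = 16.66 × 60 = 999.6 kips.
a = T/(0.85 f'_c b) = 999.6/(0.85 × 3.6 × 22.8) = 14.327 in.
M_n = T(d − a/2) = 999.6 × (37.2 − 7.1635) = 30024.5 kip·in.

M_n ≈ 30000 kip·in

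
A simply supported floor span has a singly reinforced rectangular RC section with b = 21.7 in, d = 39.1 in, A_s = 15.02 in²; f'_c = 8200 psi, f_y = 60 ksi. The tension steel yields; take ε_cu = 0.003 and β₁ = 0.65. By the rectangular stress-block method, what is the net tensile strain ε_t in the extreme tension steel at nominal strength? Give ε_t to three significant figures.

a = A_s f_y/(0.85 f'_c b) = 5.958 in.
β₁ = 0.65, so c = a/β₁ = 5.958/0.65 = 9.166 in.
From the linear strain diagram with ε_cu = 0.003: ε_t = 0.003 (d − c)/c = 0.003 × (39.1 − 9.166)/9.166 = 0.00980.
Since ε_t ≥ 0.005, the section is tension-controlled.

ε_t ≈ 0.00980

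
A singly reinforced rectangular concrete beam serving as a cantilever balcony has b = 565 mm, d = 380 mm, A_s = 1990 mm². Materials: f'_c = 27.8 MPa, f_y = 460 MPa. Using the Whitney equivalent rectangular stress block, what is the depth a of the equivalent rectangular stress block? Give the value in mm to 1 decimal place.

T = A_s f_y = 1990 × 460 = 915400 N = 915.4 kN.
Setting C = 0.85 f'_c a b equal to T: a = 915400/(0.85 × 27.8 × 565) = 68.6 mm.

a ≈ 68.6 mm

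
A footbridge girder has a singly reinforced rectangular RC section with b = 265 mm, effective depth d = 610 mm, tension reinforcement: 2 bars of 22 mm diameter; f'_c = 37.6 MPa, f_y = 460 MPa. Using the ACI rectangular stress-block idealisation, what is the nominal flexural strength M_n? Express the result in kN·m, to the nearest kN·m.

A_s = 2 × 380 = 760 mm².
T = A_s f_y = 760 × 460 = 349600 N = 349.6 kN.
From C = T: a = T/(0.85 f'_c b) = 349600/(0.85 × 37.6 × 265) = 41.28 mm.
M_n = T(d − a/2) = 349.6 kN × (610 − 20.64) mm = 206.04 kN·m.

M_n ≈ 206 kN·m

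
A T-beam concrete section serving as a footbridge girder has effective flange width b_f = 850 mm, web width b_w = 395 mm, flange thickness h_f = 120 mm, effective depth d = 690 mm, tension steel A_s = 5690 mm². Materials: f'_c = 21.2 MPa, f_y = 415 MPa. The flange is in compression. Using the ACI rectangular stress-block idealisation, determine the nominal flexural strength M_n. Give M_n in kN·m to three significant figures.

Tension: T = A_s f_y = 5690 × 415 = 2361350 N.
Try a within the flange: a = T/(0.85 f'_c b_f) = 2361350/(0.85 × 21.2 × 850) = 154.17 mm.
a = 154.17 > h_f = 120 mm: the block extends into the web. Split into flange-overhang and web parts.
C_f = 0.85 f'_c (b_f − b_w) h_f = 0.85 × 21.2 × (850 − 395) × 120 = 983892 N.
Remaining web compression depth: a_w = (T − C_f)/(0.85 f'_c b_w) = (2361350 − 983892)/(0.85 × 21.2 × 395) = 193.52 mm.
M_n = C_f(d − h_f/2) + (T − C_f)(d − a_w/2) = 983892 × (690 − 60) + 1377458 × (690 − 96.76) = 619.85 + 817.16 = 1437.01 × 10⁶ N·mm.
M_n = 1437.01 kN·m.

M_n ≈ 1440 kN·m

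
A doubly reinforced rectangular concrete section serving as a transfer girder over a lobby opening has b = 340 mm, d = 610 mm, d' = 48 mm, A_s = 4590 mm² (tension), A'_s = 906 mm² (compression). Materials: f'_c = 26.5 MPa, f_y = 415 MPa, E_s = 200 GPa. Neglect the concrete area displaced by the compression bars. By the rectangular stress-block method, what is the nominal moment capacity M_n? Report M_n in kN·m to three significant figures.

M_n ≈ 991 kN·m

Assume both tension and compression steel yield.
Net tension couple steel: A_s − A'_s = 3684 mm².
a = (A_s − A'_s) f_y / (0.85 f'_c b) = 1528860/(0.85 × 26.5 × 340) = 199.63 mm.
c = a/β₁ = 199.63/0.85 = 234.86 mm; ε'_s = 0.003(c − d')/c = 0.0024 ≥ f_y/E_s = 0.0021, so compression steel does yield.
M_n = (A_s − A'_s) f_y (d − a/2) + A'_s f_y (d − d') = [1528860 × (610 − 99.815) + 375990 × (610 − 48)] × 10⁻⁶ = 780.00 + 211.31 = 991.31 kN·m.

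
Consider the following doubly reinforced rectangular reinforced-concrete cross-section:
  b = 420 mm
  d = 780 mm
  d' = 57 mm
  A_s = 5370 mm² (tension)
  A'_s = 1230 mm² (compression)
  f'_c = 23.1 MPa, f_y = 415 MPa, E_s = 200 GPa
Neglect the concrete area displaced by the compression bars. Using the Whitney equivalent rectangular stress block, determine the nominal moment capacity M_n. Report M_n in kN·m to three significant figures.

M_n ≈ 1530 kN·m

Assume both tension and compression steel yield.
Net tension couple steel: A_s − A'_s = 4140 mm².
a = (A_s − A'_s) f_y / (0.85 f'_c b) = 1718100/(0.85 × 23.1 × 420) = 208.34 mm.
c = a/β₁ = 208.34/0.85 = 245.11 mm; ε'_s = 0.003(c − d')/c = 0.0023 ≥ f_y/E_s = 0.0021, so compression steel does yield.
M_n = (A_s − A'_s) f_y (d − a/2) + A'_s f_y (d − d') = [1718100 × (780 − 104.17) + 510450 × (780 − 57)] × 10⁻⁶ = 1161.14 + 369.06 = 1530.20 kN·m.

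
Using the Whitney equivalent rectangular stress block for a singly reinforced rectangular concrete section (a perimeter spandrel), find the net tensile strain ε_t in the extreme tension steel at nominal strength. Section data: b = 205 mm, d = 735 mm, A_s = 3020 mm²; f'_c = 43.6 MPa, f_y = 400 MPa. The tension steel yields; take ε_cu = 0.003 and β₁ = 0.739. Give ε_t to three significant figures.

ε_t ≈ 0.00725

a = A_s f_y/(0.85 f'_c b) = 159.00 mm.
β₁ = 0.739, so c = a/β₁ = 159.00/0.739 = 215.16 mm.
From the linear strain diagram with ε_cu = 0.003: ε_t = 0.003 (d − c)/c = 0.003 × (735 − 215.16)/215.16 = 0.00725.
Since ε_t ≥ 0.005, the section is tension-controlled.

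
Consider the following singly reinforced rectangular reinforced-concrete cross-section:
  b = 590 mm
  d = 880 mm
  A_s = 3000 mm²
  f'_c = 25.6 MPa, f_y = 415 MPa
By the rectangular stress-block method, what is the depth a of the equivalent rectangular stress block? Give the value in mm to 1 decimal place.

T = A_s f_y = 3000 × 415 = 1245000 N = 1245 kN.
Setting C = 0.85 f'_c a b equal to T: a = 1245000/(0.85 × 25.6 × 590) = 97.0 mm.

a ≈ 97.0 mm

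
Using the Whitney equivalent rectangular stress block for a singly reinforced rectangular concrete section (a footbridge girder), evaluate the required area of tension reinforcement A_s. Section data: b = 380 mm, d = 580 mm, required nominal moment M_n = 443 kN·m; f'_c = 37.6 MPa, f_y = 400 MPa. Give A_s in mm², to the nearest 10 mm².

With M_n = 0.85 f'_c a b (d − a/2), solve the quadratic for a:
a = d − √(d² − 2M_n/(0.85 f'_c b)) = 580 − √(580² − 2 × 443×10⁶/(0.85 × 37.6 × 380)) = 66.73 mm.
A_s = 0.85 f'_c a b / f_y = 0.85 × 37.6 × 66.73 × 380 / 400 = 2026.1 mm².

A_s ≈ 2030 mm²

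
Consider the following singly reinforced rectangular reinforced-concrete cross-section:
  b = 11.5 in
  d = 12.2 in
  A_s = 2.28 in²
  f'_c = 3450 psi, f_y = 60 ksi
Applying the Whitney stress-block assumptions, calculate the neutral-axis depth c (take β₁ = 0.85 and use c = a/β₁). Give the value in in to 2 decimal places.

T = A_s f_y = 2.28 × 60 = 136.8 kips.
a = T/(0.85 f'_c b) = 136.8/(0.85 × 3.45 × 11.5) = 4.0565 in.
With β₁ = 0.85, c = a/β₁ = 4.0565/0.85 = 4.77 in.

c ≈ 4.77 in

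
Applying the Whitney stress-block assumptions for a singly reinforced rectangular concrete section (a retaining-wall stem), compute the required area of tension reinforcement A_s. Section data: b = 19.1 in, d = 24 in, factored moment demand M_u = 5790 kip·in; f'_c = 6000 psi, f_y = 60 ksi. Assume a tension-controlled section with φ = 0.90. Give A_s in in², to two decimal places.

A_s ≈ 4.76 in²

M_n = M_u/φ = 5790/0.90 = 6433.33 kip·in.
From M_n = 0.85 f'_c a b (d − a/2):
a = d − √(d² − 2M_n/(0.85 f'_c b)) = 24 − √(24² − 2 × 6433.33/(0.85 × 6 × 19.1)) = 2.931 in.
A_s = 0.85 f'_c a b / f_y = 0.85 × 6 × 2.931 × 19.1 / 60 = 4.758 in².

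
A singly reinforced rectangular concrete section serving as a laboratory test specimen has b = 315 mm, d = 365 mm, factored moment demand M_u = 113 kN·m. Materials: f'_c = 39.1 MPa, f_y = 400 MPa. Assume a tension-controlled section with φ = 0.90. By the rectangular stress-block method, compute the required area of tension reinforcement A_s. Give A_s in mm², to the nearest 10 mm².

M_n = M_u/φ = 113/0.90 = 125.556 kN·m.
With M_n = 0.85 f'_c a b (d − a/2), solve the quadratic for a:
a = d − √(d² − 2M_n/(0.85 f'_c b)) = 365 − √(365² − 2 × 125.556×10⁶/(0.85 × 39.1 × 315)) = 34.49 mm.
A_s = 0.85 f'_c a b / f_y = 0.85 × 39.1 × 34.49 × 315 / 400 = 902.7 mm².

A_s ≈ 900 mm²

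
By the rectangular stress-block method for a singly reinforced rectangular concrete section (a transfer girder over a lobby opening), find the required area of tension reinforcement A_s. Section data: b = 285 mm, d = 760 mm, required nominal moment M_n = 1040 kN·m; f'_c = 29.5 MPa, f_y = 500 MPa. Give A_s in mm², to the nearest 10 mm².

With M_n = 0.85 f'_c a b (d − a/2), solve the quadratic for a:
a = d − √(d² − 2M_n/(0.85 f'_c b)) = 760 − √(760² − 2 × 1040×10⁶/(0.85 × 29.5 × 285)) = 224.70 mm.
A_s = 0.85 f'_c a b / f_y = 0.85 × 29.5 × 224.70 × 285 / 500 = 3211.6 mm².

A_s ≈ 3210 mm²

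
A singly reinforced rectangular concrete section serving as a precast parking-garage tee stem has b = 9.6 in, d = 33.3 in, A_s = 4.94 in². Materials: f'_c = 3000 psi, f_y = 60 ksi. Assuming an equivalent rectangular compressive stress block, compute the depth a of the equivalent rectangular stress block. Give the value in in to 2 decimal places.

a ≈ 12.11 in

T = A_s f_y = 4.94 × 60 = 296.4 kips.
a = T/(0.85 f'_c b) = 296.4/(0.85 × 3 × 9.6) = 12.11 in.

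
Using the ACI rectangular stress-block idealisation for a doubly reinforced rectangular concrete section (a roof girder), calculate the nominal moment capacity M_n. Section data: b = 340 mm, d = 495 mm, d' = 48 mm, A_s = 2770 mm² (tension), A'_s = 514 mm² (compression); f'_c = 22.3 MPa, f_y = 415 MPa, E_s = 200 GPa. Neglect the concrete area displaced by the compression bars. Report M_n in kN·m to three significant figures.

M_n ≈ 491 kN·m

Assume both tension and compression steel yield.
Net tension couple steel: A_s − A'_s = 2256 mm².
a = (A_s − A'_s) f_y / (0.85 f'_c b) = 936240/(0.85 × 22.3 × 340) = 145.27 mm.
c = a/β₁ = 145.27/0.85 = 170.91 mm; ε'_s = 0.003(c − d')/c = 0.0022 ≥ f_y/E_s = 0.0021, so compression steel does yield.
M_n = (A_s − A'_s) f_y (d − a/2) + A'_s f_y (d − d') = [936240 × (495 − 72.635) + 213310 × (495 − 48)] × 10⁻⁶ = 395.44 + 95.35 = 490.79 kN·m.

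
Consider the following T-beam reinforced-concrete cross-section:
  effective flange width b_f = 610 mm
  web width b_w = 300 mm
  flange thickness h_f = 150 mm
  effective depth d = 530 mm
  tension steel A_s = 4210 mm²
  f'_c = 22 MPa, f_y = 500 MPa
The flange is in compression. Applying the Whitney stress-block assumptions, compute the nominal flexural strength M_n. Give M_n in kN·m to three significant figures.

M_n ≈ 914 kN·m

Tension: T = A_s f_y = 4210 × 500 = 2105000 N.
Try a within the flange: a = T/(0.85 f'_c b_f) = 2105000/(0.85 × 22 × 610) = 184.54 mm.
a = 184.54 > h_f = 150 mm: the block extends into the web. Split into flange-overhang and web parts.
C_f = 0.85 f'_c (b_f − b_w) h_f = 0.85 × 22 × (610 − 300) × 150 = 869550 N.
Remaining web compression depth: a_w = (T − C_f)/(0.85 f'_c b_w) = (2105000 − 869550)/(0.85 × 22 × 300) = 220.22 mm.
M_n = C_f(d − h_f/2) + (T − C_f)(d − a_w/2) = 869550 × (530 − 75) + 1235450 × (530 − 110.11) = 395.65 + 518.75 = 914.40 × 10⁶ N·mm.
M_n = 914.40 kN·m.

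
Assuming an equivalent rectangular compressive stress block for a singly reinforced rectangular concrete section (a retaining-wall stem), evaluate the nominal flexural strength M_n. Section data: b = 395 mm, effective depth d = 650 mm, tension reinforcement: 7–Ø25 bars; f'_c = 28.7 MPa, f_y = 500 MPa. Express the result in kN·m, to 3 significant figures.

M_n ≈ 964 kN·m

A_s = 7 × 491 = 3437 mm².
T = A_s f_y = 3437 × 500 = 1718500 N = 1718.5 kN.
From C = T: a = T/(0.85 f'_c b) = 1718500/(0.85 × 28.7 × 395) = 178.34 mm.
M_n = T(d − a/2) = 1718.5 kN × (650 − 89.17) mm = 963.79 kN·m.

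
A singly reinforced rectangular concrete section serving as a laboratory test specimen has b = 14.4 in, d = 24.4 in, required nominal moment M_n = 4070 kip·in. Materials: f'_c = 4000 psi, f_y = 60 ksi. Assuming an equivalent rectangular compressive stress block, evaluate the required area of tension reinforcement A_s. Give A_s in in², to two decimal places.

A_s ≈ 3.01 in²

From M_n = 0.85 f'_c a b (d − a/2):
a = d − √(d² − 2M_n/(0.85 f'_c b)) = 24.4 − √(24.4² − 2 × 4070/(0.85 × 4 × 14.4)) = 3.685 in.
A_s = 0.85 f'_c a b / f_y = 0.85 × 4 × 3.685 × 14.4 / 60 = 3.007 in².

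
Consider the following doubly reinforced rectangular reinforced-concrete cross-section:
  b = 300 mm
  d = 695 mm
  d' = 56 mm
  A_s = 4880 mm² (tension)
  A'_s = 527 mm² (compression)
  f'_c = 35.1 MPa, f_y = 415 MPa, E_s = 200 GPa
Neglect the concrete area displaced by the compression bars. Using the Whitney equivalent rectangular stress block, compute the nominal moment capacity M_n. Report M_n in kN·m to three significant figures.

M_n ≈ 1210 kN·m

Assume both tension and compression steel yield.
Net tension couple steel: A_s − A'_s = 4353 mm².
a = (A_s − A'_s) f_y / (0.85 f'_c b) = 1806495/(0.85 × 35.1 × 300) = 201.83 mm.
c = a/β₁ = 201.83/0.799 = 252.60 mm; ε'_s = 0.003(c − d')/c = 0.0023 ≥ f_y/E_s = 0.0021, so compression steel does yield.
M_n = (A_s − A'_s) f_y (d − a/2) + A'_s f_y (d − d') = [1806495 × (695 − 100.915) + 218705 × (695 − 56)] × 10⁻⁶ = 1073.21 + 139.75 = 1212.96 kN·m.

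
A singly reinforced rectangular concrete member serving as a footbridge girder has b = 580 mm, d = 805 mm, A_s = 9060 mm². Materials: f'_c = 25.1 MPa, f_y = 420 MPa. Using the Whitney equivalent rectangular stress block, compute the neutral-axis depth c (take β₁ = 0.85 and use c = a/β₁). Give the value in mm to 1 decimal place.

T = A_s f_y = 9060 × 420 = 3805200 N = 3805.2 kN.
Setting C = 0.85 f'_c a b equal to T: a = 3805200/(0.85 × 25.1 × 580) = 307.508 mm.
With β₁ = 0.85, c = a/β₁ = 307.508/0.85 = 361.8 mm.

c ≈ 361.8 mm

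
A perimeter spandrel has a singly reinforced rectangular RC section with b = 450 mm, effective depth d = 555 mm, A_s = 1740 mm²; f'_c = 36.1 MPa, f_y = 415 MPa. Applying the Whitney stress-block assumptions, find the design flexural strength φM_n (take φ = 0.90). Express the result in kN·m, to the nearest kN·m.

T = A_s f_y = 1740 × 415 = 722100 N = 722.1 kN.
From C = T: a = T/(0.85 f'_c b) = 722100/(0.85 × 36.1 × 450) = 52.29 mm.
M_n = T(d − a/2) = 722.1 kN × (555 − 26.145) mm = 381.89 kN·m.
φM_n = 0.90 × 381.89 = 343.70 kN·m.

φM_n ≈ 344 kN·m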